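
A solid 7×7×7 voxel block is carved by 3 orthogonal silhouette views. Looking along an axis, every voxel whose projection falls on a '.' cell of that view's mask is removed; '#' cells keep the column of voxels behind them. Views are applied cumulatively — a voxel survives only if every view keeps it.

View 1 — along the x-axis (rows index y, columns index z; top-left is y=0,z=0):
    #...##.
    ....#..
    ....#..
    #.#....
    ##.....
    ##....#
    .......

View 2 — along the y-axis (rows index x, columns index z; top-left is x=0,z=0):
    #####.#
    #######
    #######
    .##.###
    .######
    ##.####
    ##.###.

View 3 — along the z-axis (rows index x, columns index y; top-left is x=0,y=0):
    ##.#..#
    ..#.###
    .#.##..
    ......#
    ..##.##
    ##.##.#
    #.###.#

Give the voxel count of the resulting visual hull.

34 voxels

before carving: 343 voxels (7×7×7)
V1 x: intersect with YZ mask (12 set) -- 84 left
V2 y: intersect with XZ mask (42 set) -- 72 left
V3 z: intersect with XY mask (26 set) -- 34 left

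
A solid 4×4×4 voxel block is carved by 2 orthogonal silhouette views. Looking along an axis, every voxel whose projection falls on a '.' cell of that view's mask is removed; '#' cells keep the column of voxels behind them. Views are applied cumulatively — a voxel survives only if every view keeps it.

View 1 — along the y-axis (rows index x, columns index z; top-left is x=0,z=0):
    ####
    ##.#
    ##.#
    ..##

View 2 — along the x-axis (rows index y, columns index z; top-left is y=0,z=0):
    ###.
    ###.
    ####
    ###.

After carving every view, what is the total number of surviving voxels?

full grid |V| = 64
carve view 1 (along y, XZ-mask fill 12/16): 48 voxels remain
carve view 2 (along x, YZ-mask fill 13/16): 36 voxels remain

remaining voxels: 36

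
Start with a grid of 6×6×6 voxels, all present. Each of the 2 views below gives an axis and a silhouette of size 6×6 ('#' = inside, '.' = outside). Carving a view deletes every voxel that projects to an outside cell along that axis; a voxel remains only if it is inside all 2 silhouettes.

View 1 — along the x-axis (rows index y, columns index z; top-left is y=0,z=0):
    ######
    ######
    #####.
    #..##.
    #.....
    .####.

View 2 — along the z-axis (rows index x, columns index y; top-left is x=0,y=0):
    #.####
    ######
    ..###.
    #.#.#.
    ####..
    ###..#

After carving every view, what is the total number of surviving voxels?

106 voxels

start: 6×6×6 = 216 voxels
  1. axis=0 (YZ plane), |mask|=25  ⇒  voxels=150
  2. axis=2 (XY plane), |mask|=25  ⇒  voxels=106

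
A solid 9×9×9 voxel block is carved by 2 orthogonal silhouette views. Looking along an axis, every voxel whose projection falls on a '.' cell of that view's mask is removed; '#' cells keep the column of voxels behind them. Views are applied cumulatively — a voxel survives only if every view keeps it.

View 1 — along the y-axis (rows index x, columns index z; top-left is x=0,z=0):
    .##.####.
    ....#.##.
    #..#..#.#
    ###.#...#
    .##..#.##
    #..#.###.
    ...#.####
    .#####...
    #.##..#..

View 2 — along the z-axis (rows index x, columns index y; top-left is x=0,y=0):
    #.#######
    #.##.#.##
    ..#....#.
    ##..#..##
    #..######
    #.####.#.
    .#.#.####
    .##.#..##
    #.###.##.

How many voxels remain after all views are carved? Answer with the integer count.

|visual hull| = 243

full grid |V| = 729
  1. axis=1 (XZ plane), |mask|=42  ⇒  voxels=378
  2. axis=2 (XY plane), |mask|=51  ⇒  voxels=243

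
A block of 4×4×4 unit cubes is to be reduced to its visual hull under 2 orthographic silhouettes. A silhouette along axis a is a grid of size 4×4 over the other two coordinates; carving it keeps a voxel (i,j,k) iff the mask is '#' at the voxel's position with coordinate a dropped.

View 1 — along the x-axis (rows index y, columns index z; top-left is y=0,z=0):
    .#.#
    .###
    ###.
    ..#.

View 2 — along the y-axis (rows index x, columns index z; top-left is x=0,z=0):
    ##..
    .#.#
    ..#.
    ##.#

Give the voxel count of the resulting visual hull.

start: 4×4×4 = 64 voxels
  1. axis=0 (YZ plane), |mask|=9  ⇒  voxels=36
  2. axis=1 (XZ plane), |mask|=8  ⇒  voxels=18

remaining voxels: 18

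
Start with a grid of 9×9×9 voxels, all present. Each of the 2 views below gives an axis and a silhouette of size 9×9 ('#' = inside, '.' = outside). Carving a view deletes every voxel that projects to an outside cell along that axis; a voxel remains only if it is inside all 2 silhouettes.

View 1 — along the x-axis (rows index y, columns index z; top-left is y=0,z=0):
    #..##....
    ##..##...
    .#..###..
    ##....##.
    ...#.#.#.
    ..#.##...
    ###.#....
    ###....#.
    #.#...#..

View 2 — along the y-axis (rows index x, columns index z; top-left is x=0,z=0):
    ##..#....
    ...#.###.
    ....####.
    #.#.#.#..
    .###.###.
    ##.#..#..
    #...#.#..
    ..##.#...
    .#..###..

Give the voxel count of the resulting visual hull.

start: 9×9×9 = 729 voxels
[1] x-view keeps 32 columns → grid now 288
[2] y-view keeps 35 columns → grid now 139

|visual hull| = 139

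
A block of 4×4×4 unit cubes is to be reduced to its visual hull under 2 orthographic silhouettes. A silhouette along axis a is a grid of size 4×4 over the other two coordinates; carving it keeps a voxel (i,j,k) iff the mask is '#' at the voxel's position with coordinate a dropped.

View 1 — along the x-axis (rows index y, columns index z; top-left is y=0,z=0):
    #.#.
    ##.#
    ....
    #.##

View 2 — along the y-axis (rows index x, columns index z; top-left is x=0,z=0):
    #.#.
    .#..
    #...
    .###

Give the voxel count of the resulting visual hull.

voxel count = 14

start: 4×4×4 = 64 voxels
[1] x-view keeps 8 columns → grid now 32
[2] y-view keeps 7 columns → grid now 14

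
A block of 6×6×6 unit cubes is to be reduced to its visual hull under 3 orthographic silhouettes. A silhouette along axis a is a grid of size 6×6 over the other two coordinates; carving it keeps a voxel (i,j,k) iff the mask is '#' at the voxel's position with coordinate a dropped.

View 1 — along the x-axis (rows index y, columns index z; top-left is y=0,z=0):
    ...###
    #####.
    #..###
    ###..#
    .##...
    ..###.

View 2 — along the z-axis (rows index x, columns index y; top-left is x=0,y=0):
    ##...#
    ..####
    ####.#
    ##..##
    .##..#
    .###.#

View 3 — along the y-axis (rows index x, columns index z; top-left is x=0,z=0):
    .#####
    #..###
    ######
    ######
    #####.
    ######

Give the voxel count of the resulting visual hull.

before carving: 216 voxels (6×6×6)
carve view 1 (along x, YZ-mask fill 21/36): 126 voxels remain
carve view 2 (along z, XY-mask fill 23/36): 84 voxels remain
carve view 3 (along y, XZ-mask fill 32/36): 77 voxels remain

|visual hull| = 77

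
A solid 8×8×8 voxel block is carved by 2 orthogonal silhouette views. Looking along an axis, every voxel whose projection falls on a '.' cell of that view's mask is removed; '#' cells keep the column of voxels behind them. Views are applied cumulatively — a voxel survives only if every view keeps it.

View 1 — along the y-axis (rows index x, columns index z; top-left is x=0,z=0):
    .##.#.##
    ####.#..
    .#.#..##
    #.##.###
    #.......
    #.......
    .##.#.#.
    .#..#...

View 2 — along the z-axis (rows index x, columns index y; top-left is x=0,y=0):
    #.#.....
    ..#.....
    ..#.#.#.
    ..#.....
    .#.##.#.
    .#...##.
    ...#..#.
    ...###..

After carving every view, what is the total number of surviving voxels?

|visual hull| = 54

before carving: 512 voxels (8×8×8)
after view 1 [y-axis, 28 of 64 cells solid] → remaining = 224
after view 2 [z-axis, 19 of 64 cells solid] → remaining = 54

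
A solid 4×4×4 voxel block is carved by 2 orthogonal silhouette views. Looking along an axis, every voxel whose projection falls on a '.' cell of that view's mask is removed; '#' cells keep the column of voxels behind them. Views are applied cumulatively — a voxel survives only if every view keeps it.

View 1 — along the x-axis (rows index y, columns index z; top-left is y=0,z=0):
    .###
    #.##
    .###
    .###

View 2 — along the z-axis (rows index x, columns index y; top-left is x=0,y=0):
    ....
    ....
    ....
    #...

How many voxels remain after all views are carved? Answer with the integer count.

start: 4×4×4 = 64 voxels
step 1: project along x, AND mask (12/16) → |grid| = 48
step 2: project along z, AND mask (1/16) → |grid| = 3

|visual hull| = 3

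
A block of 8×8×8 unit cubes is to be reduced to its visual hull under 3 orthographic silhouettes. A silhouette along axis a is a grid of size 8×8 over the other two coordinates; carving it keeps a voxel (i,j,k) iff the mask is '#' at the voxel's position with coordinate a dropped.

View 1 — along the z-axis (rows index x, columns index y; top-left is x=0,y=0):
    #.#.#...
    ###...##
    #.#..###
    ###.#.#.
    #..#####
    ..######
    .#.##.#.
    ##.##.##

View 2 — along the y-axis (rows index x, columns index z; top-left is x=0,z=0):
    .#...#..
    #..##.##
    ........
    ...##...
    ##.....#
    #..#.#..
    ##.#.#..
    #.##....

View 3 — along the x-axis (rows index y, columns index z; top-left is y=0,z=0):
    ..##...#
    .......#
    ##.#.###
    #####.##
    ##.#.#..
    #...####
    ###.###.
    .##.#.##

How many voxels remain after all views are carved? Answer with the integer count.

65 voxels

before carving: 512 voxels (8×8×8)
V1 z: intersect with XY mask (40 set) -- 320 left
V2 y: intersect with XZ mask (22 set) -- 111 left
V3 x: intersect with YZ mask (37 set) -- 65 left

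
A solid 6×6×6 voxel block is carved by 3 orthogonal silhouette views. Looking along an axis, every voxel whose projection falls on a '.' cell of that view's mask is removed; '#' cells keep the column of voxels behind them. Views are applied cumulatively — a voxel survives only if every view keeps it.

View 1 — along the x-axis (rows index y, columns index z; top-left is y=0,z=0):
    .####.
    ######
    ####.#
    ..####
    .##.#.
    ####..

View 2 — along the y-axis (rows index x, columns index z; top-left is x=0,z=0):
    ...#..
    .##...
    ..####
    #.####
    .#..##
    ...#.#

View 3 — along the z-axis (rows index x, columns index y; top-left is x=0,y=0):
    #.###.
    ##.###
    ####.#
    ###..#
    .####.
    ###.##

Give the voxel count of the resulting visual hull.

before carving: 216 voxels (6×6×6)
carve view 1 (along x, YZ-mask fill 26/36): 156 voxels remain
carve view 2 (along y, XZ-mask fill 17/36): 75 voxels remain
carve view 3 (along z, XY-mask fill 27/36): 58 voxels remain

|visual hull| = 58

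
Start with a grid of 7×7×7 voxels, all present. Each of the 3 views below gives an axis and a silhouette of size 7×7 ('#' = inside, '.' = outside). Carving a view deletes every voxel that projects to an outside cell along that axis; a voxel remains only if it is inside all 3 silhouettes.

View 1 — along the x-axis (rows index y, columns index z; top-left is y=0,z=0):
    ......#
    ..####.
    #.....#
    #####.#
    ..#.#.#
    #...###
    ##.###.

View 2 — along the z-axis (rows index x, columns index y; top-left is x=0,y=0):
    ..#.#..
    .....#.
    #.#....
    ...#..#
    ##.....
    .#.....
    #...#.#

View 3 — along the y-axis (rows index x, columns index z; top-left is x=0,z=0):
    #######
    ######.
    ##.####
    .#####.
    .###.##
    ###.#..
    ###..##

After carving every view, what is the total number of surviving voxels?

before carving: 343 voxels (7×7×7)
after view 1 [x-axis, 25 of 49 cells solid] → remaining = 175
after view 2 [z-axis, 13 of 49 cells solid] → remaining = 41
after view 3 [y-axis, 38 of 49 cells solid] → remaining = 31

voxel count = 31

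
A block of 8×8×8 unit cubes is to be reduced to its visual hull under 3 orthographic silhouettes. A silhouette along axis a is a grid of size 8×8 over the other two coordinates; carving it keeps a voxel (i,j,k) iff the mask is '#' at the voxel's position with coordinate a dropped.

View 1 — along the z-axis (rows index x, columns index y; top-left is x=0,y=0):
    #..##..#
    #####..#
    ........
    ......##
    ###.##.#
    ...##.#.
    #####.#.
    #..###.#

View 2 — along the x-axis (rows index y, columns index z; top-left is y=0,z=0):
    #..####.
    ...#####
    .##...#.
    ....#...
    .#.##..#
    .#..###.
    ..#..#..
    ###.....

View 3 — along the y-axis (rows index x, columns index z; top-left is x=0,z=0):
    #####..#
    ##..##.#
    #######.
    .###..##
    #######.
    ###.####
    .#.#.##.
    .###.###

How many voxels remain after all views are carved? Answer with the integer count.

|visual hull| = 77

before carving: 512 voxels (8×8×8)
  1. axis=2 (XY plane), |mask|=32  ⇒  voxels=256
  2. axis=0 (YZ plane), |mask|=27  ⇒  voxels=107
  3. axis=1 (XZ plane), |mask|=47  ⇒  voxels=77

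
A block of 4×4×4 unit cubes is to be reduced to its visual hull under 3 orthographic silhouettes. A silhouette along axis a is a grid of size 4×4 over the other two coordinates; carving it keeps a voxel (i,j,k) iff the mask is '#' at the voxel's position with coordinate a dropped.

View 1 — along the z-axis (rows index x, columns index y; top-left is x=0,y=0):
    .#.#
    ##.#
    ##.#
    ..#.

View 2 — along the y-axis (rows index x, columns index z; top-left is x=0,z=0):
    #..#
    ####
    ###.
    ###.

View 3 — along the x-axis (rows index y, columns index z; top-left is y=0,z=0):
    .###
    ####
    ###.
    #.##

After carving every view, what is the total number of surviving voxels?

initial block: 4^3 = 64
  1. axis=2 (XY plane), |mask|=9  ⇒  voxels=36
  2. axis=1 (XZ plane), |mask|=12  ⇒  voxels=28
  3. axis=0 (YZ plane), |mask|=13  ⇒  voxels=24

24 voxels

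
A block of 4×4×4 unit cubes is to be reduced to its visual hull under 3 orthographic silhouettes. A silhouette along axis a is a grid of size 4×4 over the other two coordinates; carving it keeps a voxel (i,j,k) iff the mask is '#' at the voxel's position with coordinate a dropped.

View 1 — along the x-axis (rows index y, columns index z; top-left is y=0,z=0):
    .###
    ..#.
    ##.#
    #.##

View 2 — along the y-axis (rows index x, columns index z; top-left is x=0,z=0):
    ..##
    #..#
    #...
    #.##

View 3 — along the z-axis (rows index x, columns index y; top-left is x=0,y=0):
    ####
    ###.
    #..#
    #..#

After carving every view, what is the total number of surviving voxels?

15 voxels

initial block: 4^3 = 64
step 1: project along x, AND mask (10/16) → |grid| = 40
step 2: project along y, AND mask (8/16) → |grid| = 21
step 3: project along z, AND mask (11/16) → |grid| = 15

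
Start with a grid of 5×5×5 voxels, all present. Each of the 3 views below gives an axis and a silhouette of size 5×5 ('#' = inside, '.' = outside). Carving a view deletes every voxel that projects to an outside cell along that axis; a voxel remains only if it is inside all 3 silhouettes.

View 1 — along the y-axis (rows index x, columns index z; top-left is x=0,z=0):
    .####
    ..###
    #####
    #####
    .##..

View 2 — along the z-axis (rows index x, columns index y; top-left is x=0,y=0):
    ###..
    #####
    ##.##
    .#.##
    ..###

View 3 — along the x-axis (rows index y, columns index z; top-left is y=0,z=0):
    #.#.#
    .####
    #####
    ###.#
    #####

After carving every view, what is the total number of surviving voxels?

start: 5×5×5 = 125 voxels
carve view 1 (along y, XZ-mask fill 19/25): 95 voxels remain
carve view 2 (along z, XY-mask fill 18/25): 68 voxels remain
carve view 3 (along x, YZ-mask fill 21/25): 58 voxels remain

voxel count = 58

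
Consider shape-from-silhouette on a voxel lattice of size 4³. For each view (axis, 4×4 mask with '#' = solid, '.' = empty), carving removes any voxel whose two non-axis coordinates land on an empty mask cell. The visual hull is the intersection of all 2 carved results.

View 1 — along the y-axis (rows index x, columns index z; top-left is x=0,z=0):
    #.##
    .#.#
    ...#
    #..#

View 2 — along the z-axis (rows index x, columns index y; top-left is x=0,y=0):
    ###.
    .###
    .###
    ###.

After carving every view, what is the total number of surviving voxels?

before carving: 64 voxels (4×4×4)
[1] y-view keeps 8 columns → grid now 32
[2] z-view keeps 12 columns → grid now 24

24 voxels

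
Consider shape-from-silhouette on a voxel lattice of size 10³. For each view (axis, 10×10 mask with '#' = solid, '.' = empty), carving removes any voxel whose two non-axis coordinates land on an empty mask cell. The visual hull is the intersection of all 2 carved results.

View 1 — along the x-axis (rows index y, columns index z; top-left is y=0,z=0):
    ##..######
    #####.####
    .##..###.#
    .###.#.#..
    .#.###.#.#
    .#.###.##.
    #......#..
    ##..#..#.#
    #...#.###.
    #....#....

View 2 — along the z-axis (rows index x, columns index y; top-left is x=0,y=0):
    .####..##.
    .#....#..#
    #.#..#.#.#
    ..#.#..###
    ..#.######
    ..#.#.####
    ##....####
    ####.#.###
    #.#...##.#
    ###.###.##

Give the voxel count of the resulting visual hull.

|visual hull| = 302

before carving: 1000 voxels (10×10×10)
V1 x: intersect with YZ mask (54 set) -- 540 left
V2 z: intersect with XY mask (59 set) -- 302 left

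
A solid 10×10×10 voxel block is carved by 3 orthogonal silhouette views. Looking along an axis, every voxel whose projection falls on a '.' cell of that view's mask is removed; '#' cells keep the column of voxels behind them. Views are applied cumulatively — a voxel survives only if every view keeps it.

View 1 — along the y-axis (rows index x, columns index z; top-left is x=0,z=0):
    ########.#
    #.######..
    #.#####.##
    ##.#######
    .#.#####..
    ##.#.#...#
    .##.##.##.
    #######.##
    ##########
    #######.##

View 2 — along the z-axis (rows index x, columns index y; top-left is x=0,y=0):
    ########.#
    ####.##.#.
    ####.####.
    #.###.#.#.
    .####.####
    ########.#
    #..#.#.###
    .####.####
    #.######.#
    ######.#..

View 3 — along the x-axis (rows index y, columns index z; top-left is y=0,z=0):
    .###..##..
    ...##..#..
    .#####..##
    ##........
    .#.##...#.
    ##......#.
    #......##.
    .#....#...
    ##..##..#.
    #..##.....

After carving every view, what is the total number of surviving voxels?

219 voxels

start: 10×10×10 = 1000 voxels
after view 1 [y-axis, 78 of 100 cells solid] → remaining = 780
after view 2 [z-axis, 76 of 100 cells solid] → remaining = 592
after view 3 [x-axis, 37 of 100 cells solid] → remaining = 219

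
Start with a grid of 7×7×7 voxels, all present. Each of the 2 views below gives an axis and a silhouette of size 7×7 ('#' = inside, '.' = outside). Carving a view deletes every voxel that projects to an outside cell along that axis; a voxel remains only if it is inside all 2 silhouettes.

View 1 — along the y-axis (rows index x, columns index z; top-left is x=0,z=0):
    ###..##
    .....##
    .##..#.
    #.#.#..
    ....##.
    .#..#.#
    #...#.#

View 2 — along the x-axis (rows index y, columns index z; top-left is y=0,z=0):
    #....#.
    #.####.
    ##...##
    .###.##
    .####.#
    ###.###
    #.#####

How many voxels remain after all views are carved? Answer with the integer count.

start: 7×7×7 = 343 voxels
V1 y: intersect with XZ mask (21 set) -- 147 left
V2 x: intersect with YZ mask (33 set) -- 102 left

remaining voxels: 102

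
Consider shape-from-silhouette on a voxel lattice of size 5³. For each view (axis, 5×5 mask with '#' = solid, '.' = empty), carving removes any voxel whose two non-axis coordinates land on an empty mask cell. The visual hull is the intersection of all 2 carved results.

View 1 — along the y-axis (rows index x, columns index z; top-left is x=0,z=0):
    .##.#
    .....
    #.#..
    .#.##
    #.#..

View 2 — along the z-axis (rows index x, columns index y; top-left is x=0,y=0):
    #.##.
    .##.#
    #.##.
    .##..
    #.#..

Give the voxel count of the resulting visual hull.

voxel count = 25

start: 5×5×5 = 125 voxels
  1. axis=1 (XZ plane), |mask|=10  ⇒  voxels=50
  2. axis=2 (XY plane), |mask|=13  ⇒  voxels=25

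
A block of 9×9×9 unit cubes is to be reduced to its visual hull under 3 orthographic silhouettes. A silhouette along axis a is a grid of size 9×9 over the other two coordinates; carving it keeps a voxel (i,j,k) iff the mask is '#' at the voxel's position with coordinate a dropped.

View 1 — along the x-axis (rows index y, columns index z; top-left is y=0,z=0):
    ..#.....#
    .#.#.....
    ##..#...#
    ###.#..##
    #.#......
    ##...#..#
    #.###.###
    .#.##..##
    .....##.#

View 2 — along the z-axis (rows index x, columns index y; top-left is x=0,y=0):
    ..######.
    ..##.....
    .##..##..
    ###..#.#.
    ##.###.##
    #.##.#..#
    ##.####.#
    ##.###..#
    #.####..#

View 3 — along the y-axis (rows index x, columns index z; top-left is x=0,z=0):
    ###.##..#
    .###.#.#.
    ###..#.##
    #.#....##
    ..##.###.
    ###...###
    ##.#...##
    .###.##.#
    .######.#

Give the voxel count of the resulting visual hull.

remaining voxels: 117

start: 9×9×9 = 729 voxels
carve view 1 (along x, YZ-mask fill 35/81): 315 voxels remain
carve view 2 (along z, XY-mask fill 48/81): 181 voxels remain
carve view 3 (along y, XZ-mask fill 50/81): 117 voxels remain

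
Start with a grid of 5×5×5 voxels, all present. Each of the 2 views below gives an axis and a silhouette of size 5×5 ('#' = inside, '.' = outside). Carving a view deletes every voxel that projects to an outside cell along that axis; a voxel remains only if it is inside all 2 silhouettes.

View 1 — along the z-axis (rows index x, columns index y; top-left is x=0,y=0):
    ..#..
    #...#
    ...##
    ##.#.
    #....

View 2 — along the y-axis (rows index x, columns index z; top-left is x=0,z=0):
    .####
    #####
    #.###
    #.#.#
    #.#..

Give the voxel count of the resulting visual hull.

before carving: 125 voxels (5×5×5)
step 1: project along z, AND mask (9/25) → |grid| = 45
step 2: project along y, AND mask (18/25) → |grid| = 33

remaining voxels: 33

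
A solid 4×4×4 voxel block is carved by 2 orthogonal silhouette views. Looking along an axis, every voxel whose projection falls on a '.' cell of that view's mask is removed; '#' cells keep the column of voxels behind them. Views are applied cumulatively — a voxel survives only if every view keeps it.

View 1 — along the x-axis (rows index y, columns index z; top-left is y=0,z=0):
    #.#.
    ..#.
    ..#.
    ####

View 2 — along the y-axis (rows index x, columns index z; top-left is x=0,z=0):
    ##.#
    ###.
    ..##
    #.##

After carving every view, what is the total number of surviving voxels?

initial block: 4^3 = 64
step 1: project along x, AND mask (8/16) → |grid| = 32
step 2: project along y, AND mask (11/16) → |grid| = 23

voxel count = 23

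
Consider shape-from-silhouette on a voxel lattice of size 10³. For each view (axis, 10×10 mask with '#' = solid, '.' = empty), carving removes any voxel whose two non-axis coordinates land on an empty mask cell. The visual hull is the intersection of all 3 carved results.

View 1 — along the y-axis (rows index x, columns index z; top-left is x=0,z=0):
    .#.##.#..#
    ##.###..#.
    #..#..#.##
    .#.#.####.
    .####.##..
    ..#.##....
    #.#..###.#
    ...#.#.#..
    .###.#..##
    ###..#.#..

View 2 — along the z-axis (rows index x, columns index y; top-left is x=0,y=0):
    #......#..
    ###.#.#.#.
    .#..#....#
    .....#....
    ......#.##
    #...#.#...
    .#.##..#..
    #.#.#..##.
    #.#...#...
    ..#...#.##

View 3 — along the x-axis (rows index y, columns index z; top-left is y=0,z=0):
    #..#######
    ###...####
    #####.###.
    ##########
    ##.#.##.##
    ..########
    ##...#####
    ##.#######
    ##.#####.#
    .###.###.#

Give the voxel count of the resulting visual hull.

initial block: 10^3 = 1000
step 1: project along y, AND mask (51/100) → |grid| = 510
step 2: project along z, AND mask (34/100) → |grid| = 171
step 3: project along x, AND mask (79/100) → |grid| = 131

131 voxels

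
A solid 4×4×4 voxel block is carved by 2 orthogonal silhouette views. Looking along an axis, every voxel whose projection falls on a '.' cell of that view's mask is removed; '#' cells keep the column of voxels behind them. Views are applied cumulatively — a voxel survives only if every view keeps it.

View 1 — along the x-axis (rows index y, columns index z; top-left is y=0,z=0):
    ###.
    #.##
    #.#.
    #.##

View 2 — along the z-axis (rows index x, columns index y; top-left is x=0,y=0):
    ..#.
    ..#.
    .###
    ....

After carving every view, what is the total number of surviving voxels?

full grid |V| = 64
  1. axis=0 (YZ plane), |mask|=11  ⇒  voxels=44
  2. axis=2 (XY plane), |mask|=5  ⇒  voxels=12

|visual hull| = 12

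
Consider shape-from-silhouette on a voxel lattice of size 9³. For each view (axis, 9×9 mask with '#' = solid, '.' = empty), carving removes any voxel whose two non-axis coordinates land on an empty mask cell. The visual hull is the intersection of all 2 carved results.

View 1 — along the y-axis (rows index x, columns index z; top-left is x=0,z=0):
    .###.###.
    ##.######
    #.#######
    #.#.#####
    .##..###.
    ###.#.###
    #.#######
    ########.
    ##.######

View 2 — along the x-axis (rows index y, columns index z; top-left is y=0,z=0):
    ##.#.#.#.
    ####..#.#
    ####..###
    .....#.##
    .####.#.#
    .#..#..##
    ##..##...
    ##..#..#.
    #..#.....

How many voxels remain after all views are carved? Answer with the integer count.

|visual hull| = 289

initial block: 9^3 = 729
carve view 1 (along y, XZ-mask fill 65/81): 585 voxels remain
carve view 2 (along x, YZ-mask fill 41/81): 289 voxels remain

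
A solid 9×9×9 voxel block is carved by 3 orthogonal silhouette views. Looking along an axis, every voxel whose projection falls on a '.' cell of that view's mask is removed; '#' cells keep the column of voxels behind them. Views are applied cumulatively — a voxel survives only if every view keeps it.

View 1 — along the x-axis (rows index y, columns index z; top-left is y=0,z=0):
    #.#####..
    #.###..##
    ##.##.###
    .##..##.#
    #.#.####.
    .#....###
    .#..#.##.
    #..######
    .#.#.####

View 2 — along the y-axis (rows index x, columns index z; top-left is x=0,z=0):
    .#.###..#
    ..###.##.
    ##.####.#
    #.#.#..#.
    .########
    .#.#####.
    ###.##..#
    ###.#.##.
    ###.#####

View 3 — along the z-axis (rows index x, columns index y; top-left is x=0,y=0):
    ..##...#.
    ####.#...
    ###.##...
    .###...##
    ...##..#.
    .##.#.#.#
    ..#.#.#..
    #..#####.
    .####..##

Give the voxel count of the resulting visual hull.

voxel count = 164

initial block: 9^3 = 729
[1] x-view keeps 51 columns → grid now 459
[2] y-view keeps 55 columns → grid now 313
[3] z-view keeps 41 columns → grid now 164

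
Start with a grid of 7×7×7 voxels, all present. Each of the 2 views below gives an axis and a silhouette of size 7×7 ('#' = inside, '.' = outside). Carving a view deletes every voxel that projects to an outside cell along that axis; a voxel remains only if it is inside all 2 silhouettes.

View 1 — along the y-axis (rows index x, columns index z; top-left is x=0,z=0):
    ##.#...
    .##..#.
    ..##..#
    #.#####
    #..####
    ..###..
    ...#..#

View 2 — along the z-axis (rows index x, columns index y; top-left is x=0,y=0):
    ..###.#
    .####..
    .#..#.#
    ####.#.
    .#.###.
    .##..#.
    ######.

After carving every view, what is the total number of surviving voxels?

before carving: 343 voxels (7×7×7)
[1] y-view keeps 25 columns → grid now 175
[2] z-view keeps 29 columns → grid now 104

voxel count = 104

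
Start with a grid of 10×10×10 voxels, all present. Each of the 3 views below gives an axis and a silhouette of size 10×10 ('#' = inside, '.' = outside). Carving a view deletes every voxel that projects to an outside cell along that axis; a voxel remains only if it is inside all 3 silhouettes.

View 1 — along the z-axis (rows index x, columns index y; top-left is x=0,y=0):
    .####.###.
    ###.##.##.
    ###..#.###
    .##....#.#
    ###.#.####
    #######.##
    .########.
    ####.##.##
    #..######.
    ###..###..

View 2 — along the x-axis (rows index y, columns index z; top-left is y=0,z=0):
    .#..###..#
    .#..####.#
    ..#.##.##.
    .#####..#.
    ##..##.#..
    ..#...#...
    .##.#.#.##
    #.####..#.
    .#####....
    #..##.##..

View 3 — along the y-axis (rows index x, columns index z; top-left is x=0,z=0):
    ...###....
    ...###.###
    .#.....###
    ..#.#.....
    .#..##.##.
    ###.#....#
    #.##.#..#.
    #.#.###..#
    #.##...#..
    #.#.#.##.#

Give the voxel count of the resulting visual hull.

voxel count = 180

initial block: 10^3 = 1000
carve view 1 (along z, XY-mask fill 71/100): 710 voxels remain
carve view 2 (along x, YZ-mask fill 51/100): 363 voxels remain
carve view 3 (along y, XZ-mask fill 46/100): 180 voxels remain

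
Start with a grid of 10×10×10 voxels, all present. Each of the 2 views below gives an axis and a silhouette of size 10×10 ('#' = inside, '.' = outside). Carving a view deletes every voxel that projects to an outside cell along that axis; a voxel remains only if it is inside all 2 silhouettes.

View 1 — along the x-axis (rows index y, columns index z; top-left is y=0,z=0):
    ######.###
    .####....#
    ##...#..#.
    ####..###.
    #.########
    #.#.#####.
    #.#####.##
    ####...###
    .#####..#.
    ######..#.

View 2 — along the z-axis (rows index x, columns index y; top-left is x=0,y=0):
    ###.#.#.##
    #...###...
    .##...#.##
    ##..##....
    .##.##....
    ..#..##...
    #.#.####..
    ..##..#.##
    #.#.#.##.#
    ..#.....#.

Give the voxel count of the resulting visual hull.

|visual hull| = 315

initial block: 10^3 = 1000
carve view 1 (along x, YZ-mask fill 69/100): 690 voxels remain
carve view 2 (along z, XY-mask fill 46/100): 315 voxels remain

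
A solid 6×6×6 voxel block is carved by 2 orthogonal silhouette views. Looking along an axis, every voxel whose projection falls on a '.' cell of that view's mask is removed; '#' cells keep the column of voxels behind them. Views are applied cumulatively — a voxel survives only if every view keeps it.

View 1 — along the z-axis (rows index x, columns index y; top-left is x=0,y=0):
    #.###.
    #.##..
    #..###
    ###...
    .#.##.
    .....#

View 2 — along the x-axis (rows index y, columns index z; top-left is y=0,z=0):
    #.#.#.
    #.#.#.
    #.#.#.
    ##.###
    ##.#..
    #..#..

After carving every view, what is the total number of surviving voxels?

full grid |V| = 216
carve view 1 (along z, XY-mask fill 18/36): 108 voxels remain
carve view 2 (along x, YZ-mask fill 19/36): 60 voxels remain

voxel count = 60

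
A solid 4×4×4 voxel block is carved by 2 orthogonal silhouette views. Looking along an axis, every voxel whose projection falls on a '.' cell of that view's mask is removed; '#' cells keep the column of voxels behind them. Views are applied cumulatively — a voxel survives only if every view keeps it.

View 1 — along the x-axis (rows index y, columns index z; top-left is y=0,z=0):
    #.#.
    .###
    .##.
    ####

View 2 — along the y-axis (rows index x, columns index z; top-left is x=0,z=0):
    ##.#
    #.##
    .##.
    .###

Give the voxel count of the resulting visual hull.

start: 4×4×4 = 64 voxels
  1. axis=0 (YZ plane), |mask|=11  ⇒  voxels=44
  2. axis=1 (XZ plane), |mask|=11  ⇒  voxels=31

|visual hull| = 31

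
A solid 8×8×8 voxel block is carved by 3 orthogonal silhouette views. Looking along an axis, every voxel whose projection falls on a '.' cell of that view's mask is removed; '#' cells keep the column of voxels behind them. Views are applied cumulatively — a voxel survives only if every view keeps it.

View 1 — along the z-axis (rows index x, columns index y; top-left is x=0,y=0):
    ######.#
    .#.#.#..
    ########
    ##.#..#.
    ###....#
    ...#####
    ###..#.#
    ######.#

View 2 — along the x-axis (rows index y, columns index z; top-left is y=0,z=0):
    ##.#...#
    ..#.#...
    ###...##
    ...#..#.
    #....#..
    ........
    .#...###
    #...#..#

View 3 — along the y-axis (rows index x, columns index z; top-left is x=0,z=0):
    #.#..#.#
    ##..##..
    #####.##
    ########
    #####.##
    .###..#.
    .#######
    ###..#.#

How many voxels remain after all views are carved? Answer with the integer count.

remaining voxels: 84

before carving: 512 voxels (8×8×8)
V1 z: intersect with XY mask (43 set) -- 344 left
V2 x: intersect with YZ mask (22 set) -- 113 left
V3 y: intersect with XZ mask (46 set) -- 84 left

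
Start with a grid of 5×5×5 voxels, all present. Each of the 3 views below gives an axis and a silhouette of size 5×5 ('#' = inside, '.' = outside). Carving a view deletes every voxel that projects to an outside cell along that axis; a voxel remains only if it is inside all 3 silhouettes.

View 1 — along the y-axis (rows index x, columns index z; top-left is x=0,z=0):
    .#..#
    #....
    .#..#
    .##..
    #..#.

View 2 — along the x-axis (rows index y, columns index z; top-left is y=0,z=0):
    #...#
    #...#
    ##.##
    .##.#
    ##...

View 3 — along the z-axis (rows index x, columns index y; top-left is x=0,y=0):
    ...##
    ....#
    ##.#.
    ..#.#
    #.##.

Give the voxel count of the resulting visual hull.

remaining voxels: 13

start: 5×5×5 = 125 voxels
V1 y: intersect with XZ mask (9 set) -- 45 left
V2 x: intersect with YZ mask (13 set) -- 27 left
V3 z: intersect with XY mask (11 set) -- 13 left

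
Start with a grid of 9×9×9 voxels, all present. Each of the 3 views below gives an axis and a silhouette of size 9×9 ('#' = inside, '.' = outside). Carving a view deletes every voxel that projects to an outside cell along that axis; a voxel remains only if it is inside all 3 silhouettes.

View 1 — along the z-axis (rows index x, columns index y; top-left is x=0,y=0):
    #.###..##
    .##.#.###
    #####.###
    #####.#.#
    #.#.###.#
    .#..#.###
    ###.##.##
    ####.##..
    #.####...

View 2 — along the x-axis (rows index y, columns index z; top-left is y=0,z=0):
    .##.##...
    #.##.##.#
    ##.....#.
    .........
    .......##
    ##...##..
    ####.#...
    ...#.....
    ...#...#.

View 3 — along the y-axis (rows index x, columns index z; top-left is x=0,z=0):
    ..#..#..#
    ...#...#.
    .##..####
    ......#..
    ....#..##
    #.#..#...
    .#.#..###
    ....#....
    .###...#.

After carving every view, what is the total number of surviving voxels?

57 voxels

initial block: 9^3 = 729
carve view 1 (along z, XY-mask fill 56/81): 504 voxels remain
carve view 2 (along x, YZ-mask fill 27/81): 169 voxels remain
carve view 3 (along y, XZ-mask fill 28/81): 57 voxels remain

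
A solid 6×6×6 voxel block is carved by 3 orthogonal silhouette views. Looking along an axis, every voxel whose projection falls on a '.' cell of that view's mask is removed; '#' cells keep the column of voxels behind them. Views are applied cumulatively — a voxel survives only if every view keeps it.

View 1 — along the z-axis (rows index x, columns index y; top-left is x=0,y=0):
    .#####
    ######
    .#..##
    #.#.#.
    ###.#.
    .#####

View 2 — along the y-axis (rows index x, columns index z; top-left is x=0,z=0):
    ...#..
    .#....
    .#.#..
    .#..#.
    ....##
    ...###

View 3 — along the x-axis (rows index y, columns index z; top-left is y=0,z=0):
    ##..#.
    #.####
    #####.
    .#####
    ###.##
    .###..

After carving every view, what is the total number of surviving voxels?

before carving: 216 voxels (6×6×6)
step 1: project along z, AND mask (26/36) → |grid| = 156
step 2: project along y, AND mask (11/36) → |grid| = 46
step 3: project along x, AND mask (26/36) → |grid| = 36

remaining voxels: 36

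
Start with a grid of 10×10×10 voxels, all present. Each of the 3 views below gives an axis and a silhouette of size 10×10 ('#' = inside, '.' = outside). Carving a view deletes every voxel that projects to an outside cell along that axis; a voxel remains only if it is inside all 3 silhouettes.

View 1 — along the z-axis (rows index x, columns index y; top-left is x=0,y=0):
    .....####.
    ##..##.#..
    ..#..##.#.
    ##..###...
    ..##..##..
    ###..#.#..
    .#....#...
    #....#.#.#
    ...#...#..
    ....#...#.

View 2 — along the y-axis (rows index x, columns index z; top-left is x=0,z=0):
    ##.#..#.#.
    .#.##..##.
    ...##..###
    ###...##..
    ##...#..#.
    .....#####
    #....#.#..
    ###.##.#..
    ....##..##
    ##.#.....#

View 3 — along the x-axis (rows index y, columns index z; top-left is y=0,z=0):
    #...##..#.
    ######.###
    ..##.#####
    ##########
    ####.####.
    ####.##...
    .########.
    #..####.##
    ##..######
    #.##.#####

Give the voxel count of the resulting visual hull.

full grid |V| = 1000
V1 z: intersect with XY mask (37 set) -- 370 left
V2 y: intersect with XZ mask (46 set) -- 177 left
V3 x: intersect with YZ mask (75 set) -- 125 left

voxel count = 125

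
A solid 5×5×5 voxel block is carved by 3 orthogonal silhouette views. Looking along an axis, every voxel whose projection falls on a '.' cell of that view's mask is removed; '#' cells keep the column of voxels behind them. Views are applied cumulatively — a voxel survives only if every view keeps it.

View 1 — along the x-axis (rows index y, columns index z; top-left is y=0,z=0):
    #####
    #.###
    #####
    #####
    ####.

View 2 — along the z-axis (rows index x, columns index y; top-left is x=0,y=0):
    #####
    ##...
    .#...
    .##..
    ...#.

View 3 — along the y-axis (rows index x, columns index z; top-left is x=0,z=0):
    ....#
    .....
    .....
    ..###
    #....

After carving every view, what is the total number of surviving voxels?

11 voxels

full grid |V| = 125
V1 x: intersect with YZ mask (23 set) -- 115 left
V2 z: intersect with XY mask (11 set) -- 50 left
V3 y: intersect with XZ mask (5 set) -- 11 left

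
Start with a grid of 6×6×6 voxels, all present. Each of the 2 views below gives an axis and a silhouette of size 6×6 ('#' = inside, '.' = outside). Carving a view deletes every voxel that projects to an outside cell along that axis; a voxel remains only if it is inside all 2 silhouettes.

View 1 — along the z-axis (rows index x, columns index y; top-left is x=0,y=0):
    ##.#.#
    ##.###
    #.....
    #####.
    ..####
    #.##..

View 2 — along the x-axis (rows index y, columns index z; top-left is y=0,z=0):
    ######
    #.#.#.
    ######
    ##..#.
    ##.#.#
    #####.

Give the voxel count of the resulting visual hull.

voxel count = 99

initial block: 6^3 = 216
carve view 1 (along z, XY-mask fill 22/36): 132 voxels remain
carve view 2 (along x, YZ-mask fill 27/36): 99 voxels remain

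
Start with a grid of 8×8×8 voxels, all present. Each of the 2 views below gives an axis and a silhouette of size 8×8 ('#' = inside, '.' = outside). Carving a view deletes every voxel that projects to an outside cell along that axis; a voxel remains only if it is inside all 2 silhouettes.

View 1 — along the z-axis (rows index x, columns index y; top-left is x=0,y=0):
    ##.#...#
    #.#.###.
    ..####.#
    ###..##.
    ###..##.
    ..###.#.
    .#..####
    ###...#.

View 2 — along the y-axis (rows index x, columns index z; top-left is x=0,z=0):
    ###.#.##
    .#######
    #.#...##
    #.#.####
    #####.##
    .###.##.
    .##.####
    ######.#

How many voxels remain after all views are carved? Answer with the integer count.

before carving: 512 voxels (8×8×8)
[1] z-view keeps 37 columns → grid now 296
[2] y-view keeps 48 columns → grid now 222

remaining voxels: 222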